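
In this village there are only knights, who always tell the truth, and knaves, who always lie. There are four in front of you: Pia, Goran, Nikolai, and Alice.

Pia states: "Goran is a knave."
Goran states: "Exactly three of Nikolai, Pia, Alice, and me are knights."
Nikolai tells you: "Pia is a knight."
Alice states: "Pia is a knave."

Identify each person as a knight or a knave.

Consider Pia. Suppose Pia is a knave.
Then no assignment of the remaining roles makes every statement match its speaker's type — contradiction.
So Pia is a knight.
With that fixed, Nikolai's statement is true, so Nikolai is a knight.
With that fixed, Alice's statement is false, so Alice is a knave.
Consider Goran. Suppose Goran is a knight.
Then Pia's statement comes out false, contradicting Pia being a knight.
So Goran is a knave.

Pia: knight, Goran: knave, Nikolai: knight, Alice: knave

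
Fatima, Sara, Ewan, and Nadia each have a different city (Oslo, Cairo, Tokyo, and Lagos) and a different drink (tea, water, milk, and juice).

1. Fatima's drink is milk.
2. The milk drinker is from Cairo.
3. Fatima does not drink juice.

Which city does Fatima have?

With clues 1–2, Lagos, Oslo, and Tokyo are impossible for Fatima's city.
That leaves Cairo.

Cairo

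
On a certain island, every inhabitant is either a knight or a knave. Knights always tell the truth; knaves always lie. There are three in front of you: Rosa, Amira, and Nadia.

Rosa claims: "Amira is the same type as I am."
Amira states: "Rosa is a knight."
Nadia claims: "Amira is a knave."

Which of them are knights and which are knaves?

Rosa: knight, Amira: knight, Nadia: knave

Consider Rosa. Suppose Rosa is a knave.
Then no assignment of the remaining roles makes every statement match its speaker's type — contradiction.
So Rosa is a knight.
With that fixed, Amira's statement is true, so Amira is a knight.
With that fixed, Nadia's statement is false, so Nadia is a knave.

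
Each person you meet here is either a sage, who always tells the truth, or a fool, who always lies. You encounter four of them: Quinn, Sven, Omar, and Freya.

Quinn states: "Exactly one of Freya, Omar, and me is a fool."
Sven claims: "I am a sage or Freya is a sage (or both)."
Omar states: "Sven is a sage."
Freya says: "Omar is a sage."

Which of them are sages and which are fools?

Quinn: fool, Sven: fool, Omar: fool, Freya: fool

Consider Quinn. Suppose Quinn is a sage.
Then no assignment of the remaining roles makes every statement match its speaker's type — contradiction.
So Quinn is a fool.
Consider Sven. Suppose Sven is a sage.
Then no assignment of the remaining roles makes every statement match its speaker's type — contradiction.
So Sven is a fool.
With that fixed, Omar's statement is false, so Omar is a fool.
With that fixed, Freya's statement is false, so Freya is a fool.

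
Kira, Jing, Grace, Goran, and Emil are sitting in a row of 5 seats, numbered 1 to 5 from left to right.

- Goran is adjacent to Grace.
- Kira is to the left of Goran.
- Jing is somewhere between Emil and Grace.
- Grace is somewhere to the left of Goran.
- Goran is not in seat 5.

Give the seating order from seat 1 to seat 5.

From clues 1–2: Kira is in {1,2,3}.
From clues 1–4: Grace is in {2,4}.
From clues 1–5: Kira → seat 1, Grace → seat 2, Goran → seat 3, Jing → seat 4, Emil → seat 5.

Kira, Grace, Goran, Jing, Emil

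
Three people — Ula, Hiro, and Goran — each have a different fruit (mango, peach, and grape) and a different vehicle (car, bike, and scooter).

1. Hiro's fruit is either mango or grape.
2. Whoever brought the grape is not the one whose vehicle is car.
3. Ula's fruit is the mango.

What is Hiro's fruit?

grape

Clue 1 rules out peach for Hiro's fruit.
With clues 1–3, mango is impossible for Hiro's fruit.
That leaves grape.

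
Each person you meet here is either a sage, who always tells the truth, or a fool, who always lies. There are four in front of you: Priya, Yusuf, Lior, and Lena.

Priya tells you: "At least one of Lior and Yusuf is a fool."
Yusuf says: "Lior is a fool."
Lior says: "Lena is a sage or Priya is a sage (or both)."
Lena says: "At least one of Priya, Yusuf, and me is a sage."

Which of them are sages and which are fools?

Consider Priya. Suppose Priya is a fool.
Then no assignment of the remaining roles makes every statement match its speaker's type — contradiction.
So Priya is a sage.
With that fixed, Lior's statement is true, so Lior is a sage.
With that fixed, Lena's statement is true, so Lena is a sage.
With that fixed, Yusuf's statement is false, so Yusuf is a fool.

Priya: sage, Yusuf: fool, Lior: sage, Lena: sage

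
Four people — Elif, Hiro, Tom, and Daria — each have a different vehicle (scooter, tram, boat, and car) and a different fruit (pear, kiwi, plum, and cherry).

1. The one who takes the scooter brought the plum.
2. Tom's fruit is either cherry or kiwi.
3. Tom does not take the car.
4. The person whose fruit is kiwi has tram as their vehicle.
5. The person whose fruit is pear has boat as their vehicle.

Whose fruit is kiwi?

With clues 1–5, Daria, Elif, and Hiro are impossible for the one with fruit kiwi.
That leaves Tom.

Tom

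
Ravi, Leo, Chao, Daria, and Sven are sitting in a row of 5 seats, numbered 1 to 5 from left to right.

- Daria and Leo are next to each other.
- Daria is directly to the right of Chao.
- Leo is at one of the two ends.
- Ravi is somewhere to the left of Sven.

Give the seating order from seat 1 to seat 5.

Ravi, Sven, Chao, Daria, Leo

From clues 1–2: Leo is in {3,4,5}.
From clues 1–3: Chao → seat 3, Daria → seat 4, Leo → seat 5.
From clues 1–4: Ravi → seat 1, Sven → seat 2.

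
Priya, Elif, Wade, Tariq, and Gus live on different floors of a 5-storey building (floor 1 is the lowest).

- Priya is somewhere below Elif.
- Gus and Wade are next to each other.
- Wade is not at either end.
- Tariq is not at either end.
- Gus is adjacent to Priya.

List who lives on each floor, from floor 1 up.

Priya, Gus, Wade, Tariq, Elif

From clue 1: Priya is in {1,2,3,4}.
From clues 1–3: Wade is in {2,3,4}.
From clues 1–4: Priya is in {1,3,4}.
From clues 1–5: Priya → floor 1, Gus → floor 2, Wade → floor 3, Tariq → floor 4, Elif → floor 5.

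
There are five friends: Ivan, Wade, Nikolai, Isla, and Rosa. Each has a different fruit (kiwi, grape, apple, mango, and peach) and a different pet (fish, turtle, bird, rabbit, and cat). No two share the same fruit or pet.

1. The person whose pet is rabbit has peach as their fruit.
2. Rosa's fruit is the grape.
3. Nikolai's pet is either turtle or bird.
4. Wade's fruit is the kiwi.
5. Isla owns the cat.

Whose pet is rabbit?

With clues 1–2, Rosa is impossible for the one with pet rabbit.
With clues 1–3, Nikolai is impossible for the one with pet rabbit.
With clues 1–4, Wade is impossible for the one with pet rabbit.
With clues 1–5, Isla is impossible for the one with pet rabbit.
That leaves Ivan.

Ivan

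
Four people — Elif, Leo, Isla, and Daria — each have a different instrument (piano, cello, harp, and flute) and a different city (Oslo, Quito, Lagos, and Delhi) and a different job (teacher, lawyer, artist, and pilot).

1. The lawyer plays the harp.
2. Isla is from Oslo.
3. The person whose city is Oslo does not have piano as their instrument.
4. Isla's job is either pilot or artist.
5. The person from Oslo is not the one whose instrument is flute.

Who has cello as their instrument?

With clues 1–5, Daria, Elif, and Leo are impossible for the one with instrument cello.
That leaves Isla.

Isla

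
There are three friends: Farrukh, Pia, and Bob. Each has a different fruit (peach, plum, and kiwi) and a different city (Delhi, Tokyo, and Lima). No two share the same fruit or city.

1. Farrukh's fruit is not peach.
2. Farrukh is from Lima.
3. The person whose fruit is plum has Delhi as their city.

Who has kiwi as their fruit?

With clues 1–3, Bob and Pia are impossible for the one with fruit kiwi.
That leaves Farrukh.

Farrukh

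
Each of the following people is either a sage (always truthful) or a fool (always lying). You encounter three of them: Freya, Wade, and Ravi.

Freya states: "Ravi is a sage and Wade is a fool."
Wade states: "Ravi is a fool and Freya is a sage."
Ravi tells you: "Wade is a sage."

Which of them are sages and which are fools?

Freya: fool, Wade: fool, Ravi: fool

Consider Freya. Suppose Freya is a sage.
Then no assignment of the remaining roles makes every statement match its speaker's type — contradiction.
So Freya is a fool.
With that fixed, Wade's statement is false, so Wade is a fool.
With that fixed, Ravi's statement is false, so Ravi is a fool.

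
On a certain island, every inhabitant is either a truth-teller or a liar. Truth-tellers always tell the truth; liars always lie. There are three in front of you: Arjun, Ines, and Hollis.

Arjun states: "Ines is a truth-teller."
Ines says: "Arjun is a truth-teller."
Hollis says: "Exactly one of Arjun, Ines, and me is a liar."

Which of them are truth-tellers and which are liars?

Consider Arjun. Suppose Arjun is a truth-teller.
Then no assignment of the remaining roles makes every statement match its speaker's type — contradiction.
So Arjun is a liar.
With that fixed, Ines's statement is false, so Ines is a liar.
With that fixed, Hollis's statement is false, so Hollis is a liar.

Arjun: liar, Ines: liar, Hollis: liar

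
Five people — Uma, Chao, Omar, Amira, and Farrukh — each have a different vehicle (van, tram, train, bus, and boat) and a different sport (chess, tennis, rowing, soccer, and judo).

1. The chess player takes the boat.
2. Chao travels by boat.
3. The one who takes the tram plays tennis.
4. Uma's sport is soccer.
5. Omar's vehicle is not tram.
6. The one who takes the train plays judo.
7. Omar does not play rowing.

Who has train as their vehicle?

Omar

With clues 1–2, Chao is impossible for the one with vehicle train.
With clues 1–6, Uma is impossible for the one with vehicle train.
With clues 1–7, Amira and Farrukh are impossible for the one with vehicle train.
That leaves Omar.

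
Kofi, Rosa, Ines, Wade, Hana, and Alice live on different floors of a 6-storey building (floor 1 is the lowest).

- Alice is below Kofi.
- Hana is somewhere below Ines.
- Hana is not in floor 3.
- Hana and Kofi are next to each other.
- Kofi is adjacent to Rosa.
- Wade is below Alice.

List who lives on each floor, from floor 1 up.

Wade, Alice, Rosa, Kofi, Hana, Ines

From clue 1: Kofi is in {2,3,4,5,6}.
From clues 1–3: Hana is in {1,2,4,5}.
From clues 1–4: Kofi is in {3,4,5}.
From clues 1–5: Kofi is in {3,4}.
From clues 1–6: Wade → floor 1, Alice → floor 2, Rosa → floor 3, Kofi → floor 4, Hana → floor 5, Ines → floor 6.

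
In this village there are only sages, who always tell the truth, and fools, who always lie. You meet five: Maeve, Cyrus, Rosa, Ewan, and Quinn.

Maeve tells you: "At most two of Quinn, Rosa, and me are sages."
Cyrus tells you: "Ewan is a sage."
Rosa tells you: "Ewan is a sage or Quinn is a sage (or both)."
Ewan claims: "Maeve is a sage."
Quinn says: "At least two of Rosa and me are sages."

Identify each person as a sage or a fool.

Maeve: sage, Cyrus: sage, Rosa: sage, Ewan: sage, Quinn: fool

Consider Maeve. Suppose Maeve is a fool.
Then Maeve's own statement would have to be false, but it can't be — contradiction.
So Maeve is a sage.
With that fixed, Ewan's statement is true, so Ewan is a sage.
With that fixed, Cyrus's statement is true, so Cyrus is a sage.
With that fixed, Rosa's statement is true, so Rosa is a sage.
Consider Quinn. Suppose Quinn is a sage.
Then Maeve's statement comes out false, contradicting Maeve being a sage.
So Quinn is a fool.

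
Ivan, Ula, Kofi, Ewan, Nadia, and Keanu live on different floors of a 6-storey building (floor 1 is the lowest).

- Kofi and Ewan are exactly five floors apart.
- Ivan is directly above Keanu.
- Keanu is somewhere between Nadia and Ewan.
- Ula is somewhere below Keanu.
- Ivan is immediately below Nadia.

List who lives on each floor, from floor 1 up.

From clue 1: Kofi is in {1,6}.
From clues 1–4: Ivan is in {4,5}.
From clues 1–5: Ewan → floor 1, Ula → floor 2, Keanu → floor 3, Ivan → floor 4, Nadia → floor 5, Kofi → floor 6.

Ewan, Ula, Keanu, Ivan, Nadia, Kofi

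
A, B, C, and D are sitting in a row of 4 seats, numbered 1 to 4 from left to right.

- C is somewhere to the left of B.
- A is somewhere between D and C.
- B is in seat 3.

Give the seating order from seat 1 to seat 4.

From clue 1: B is in {2,3,4}.
From clues 1–2: A is in {2,3}.
From clues 1–3: C → seat 1, A → seat 2, B → seat 3, D → seat 4.

C, A, B, D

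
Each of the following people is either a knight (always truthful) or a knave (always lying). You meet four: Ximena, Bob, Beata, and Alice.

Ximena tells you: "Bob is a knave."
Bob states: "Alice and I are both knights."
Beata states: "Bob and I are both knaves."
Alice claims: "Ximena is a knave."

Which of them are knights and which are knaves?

Consider Ximena. Suppose Ximena is a knight.
Then no assignment of the remaining roles makes every statement match its speaker's type — contradiction.
So Ximena is a knave.
With that fixed, Alice's statement is true, so Alice is a knight.
Consider Bob. Suppose Bob is a knave.
Then Ximena's statement comes out true, contradicting Ximena being a knave.
So Bob is a knight.
With that fixed, Beata's statement is false, so Beata is a knave.

Ximena: knave, Bob: knight, Beata: knave, Alice: knight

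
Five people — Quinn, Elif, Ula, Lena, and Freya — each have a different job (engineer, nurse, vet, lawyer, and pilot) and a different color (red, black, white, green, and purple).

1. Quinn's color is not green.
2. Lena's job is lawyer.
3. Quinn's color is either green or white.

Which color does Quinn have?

white

Clue 1 rules out green for Quinn's color.
With clues 1–3, black, purple, and red are impossible for Quinn's color.
That leaves white.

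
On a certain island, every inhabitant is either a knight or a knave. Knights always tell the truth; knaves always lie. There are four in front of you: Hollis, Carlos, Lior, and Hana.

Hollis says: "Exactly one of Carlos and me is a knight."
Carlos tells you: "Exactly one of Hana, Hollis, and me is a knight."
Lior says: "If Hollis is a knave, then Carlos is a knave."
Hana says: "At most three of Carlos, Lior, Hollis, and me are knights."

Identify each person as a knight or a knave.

Consider Hollis. Suppose Hollis is a knave.
Then no assignment of the remaining roles makes every statement match its speaker's type — contradiction.
So Hollis is a knight.
With that fixed, Lior's statement is true, so Lior is a knight.
Consider Carlos. Suppose Carlos is a knight.
Then Hollis's statement comes out false, contradicting Hollis being a knight.
So Carlos is a knave.
With that fixed, Hana's statement is true, so Hana is a knight.

Hollis: knight, Carlos: knave, Lior: knight, Hana: knight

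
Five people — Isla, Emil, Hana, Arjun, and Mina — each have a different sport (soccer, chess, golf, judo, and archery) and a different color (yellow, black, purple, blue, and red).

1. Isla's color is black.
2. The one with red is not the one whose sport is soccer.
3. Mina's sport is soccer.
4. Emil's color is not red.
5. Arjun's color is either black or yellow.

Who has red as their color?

Hana

Clue 1 rules out Isla for the one with color red.
With clues 1–3, Mina is impossible for the one with color red.
With clues 1–4, Emil is impossible for the one with color red.
With clues 1–5, Arjun is impossible for the one with color red.
That leaves Hana.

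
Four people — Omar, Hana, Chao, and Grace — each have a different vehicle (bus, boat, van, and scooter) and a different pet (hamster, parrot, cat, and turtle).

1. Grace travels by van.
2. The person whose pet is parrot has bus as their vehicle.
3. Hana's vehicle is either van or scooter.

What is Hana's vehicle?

scooter

Clue 1 rules out van for Hana's vehicle.
With clues 1–3, boat and bus are impossible for Hana's vehicle.
That leaves scooter.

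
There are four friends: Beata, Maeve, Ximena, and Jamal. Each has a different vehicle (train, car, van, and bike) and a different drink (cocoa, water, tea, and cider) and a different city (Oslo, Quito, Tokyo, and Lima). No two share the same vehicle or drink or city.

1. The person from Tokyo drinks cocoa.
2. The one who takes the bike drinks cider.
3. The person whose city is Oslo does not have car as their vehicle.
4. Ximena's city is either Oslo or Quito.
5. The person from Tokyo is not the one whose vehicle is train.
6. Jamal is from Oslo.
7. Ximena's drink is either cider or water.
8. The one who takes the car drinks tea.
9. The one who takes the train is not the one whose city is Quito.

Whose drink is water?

Jamal

With clues 1–8, Beata and Maeve are impossible for the one with drink water.
With clues 1–9, Ximena is impossible for the one with drink water.
That leaves Jamal.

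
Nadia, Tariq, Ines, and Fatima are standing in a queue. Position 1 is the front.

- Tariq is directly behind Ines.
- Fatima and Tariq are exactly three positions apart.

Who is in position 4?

Tariq

With clue 1, Ines is ruled out for position 4.
With clues 1–2, Fatima and Nadia are ruled out for position 4.
So position 4 is Tariq.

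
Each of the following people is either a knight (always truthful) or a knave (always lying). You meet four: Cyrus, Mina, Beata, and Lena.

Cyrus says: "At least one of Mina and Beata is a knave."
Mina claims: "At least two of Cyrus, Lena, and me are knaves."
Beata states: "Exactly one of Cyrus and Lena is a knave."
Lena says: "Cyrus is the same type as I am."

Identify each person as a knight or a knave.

Cyrus: knight, Mina: knave, Beata: knave, Lena: knight

Consider Cyrus. Suppose Cyrus is a knave.
Then whichever role Lena has, Lena's statement has the wrong truth value — contradiction.
So Cyrus is a knight.
Consider Mina. Suppose Mina is a knight.
Then Mina's own statement would have to be true, but it can't be — contradiction.
So Mina is a knave.
Consider Beata. Suppose Beata is a knight.
Then no assignment of the remaining roles makes every statement match its speaker's type — contradiction.
So Beata is a knave.
Consider Lena. Suppose Lena is a knave.
Then Mina's statement comes out true, contradicting Mina being a knave.
So Lena is a knight.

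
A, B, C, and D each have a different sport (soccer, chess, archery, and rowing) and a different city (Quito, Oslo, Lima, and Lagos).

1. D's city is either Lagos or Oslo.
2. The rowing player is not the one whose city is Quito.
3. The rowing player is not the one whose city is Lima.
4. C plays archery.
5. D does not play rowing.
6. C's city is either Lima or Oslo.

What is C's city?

Lima

With clues 1–5, Lagos and Oslo are impossible for C's city.
With clues 1–6, Quito is impossible for C's city.
That leaves Lima.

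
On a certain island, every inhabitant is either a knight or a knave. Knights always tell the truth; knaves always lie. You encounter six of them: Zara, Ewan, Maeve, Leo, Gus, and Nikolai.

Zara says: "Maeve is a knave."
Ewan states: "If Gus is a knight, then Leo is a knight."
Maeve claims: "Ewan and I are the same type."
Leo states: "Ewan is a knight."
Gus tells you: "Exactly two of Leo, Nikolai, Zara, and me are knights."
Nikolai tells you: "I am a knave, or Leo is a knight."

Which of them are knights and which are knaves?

Zara: knight, Ewan: knight, Maeve: knave, Leo: knight, Gus: knave, Nikolai: knight

Consider Zara. Suppose Zara is a knave.
Then no assignment of the remaining roles makes every statement match its speaker's type — contradiction.
So Zara is a knight.
Consider Ewan. Suppose Ewan is a knave.
Then whichever role Maeve has, Maeve's statement has the wrong truth value — contradiction.
So Ewan is a knight.
With that fixed, Leo's statement is true, so Leo is a knight.
With that fixed, Nikolai's statement is true, so Nikolai is a knight.
With that fixed, Gus's statement is false, so Gus is a knave.
Consider Maeve. Suppose Maeve is a knight.
Then Zara's statement comes out false, contradicting Zara being a knight.
So Maeve is a knave.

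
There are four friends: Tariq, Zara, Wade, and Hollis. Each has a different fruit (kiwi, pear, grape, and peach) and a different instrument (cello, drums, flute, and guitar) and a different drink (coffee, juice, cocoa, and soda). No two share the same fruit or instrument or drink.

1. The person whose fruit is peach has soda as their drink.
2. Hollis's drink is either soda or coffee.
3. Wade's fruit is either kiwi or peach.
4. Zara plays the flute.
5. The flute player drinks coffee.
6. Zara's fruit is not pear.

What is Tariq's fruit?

pear

With clues 1–5, kiwi and peach are impossible for Tariq's fruit.
With clues 1–6, grape is impossible for Tariq's fruit.
That leaves pear.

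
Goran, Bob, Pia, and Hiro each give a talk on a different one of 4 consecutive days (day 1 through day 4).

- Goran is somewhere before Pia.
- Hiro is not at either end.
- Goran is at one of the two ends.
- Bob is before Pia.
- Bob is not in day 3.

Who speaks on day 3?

Hiro

With clues 1–3, Goran is ruled out for day 3.
With clues 1–4, Pia is ruled out for day 3.
With clues 1–5, Bob is ruled out for day 3.
So day 3 is Hiro.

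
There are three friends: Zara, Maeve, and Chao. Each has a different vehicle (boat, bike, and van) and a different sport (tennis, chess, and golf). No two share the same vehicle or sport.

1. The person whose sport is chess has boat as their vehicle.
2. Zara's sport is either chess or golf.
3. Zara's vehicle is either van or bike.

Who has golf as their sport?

With clues 1–3, Chao and Maeve are impossible for the one with sport golf.
That leaves Zara.

Zara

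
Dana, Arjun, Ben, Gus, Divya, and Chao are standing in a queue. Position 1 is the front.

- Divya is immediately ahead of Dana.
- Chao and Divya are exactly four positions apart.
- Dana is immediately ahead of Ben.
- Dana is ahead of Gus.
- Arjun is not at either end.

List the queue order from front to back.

Divya, Dana, Ben, Arjun, Chao, Gus

From clue 1: Dana is in {2,3,4,5,6}.
From clues 1–2: Dana is in {2,3,6}.
From clues 1–3: Dana is in {2,3}.
From clues 1–5: Divya → position 1, Dana → position 2, Ben → position 3, Arjun → position 4, Chao → position 5, Gus → position 6.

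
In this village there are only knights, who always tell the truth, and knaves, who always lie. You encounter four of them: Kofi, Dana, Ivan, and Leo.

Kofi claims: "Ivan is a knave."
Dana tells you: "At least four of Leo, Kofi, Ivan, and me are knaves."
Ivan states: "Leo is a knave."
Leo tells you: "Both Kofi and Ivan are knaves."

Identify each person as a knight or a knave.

Consider Kofi. Suppose Kofi is a knight.
Then no assignment of the remaining roles makes every statement match its speaker's type — contradiction.
So Kofi is a knave.
Consider Dana. Suppose Dana is a knight.
Then Dana's own statement would have to be true, but it can't be — contradiction.
So Dana is a knave.
Consider Ivan. Suppose Ivan is a knave.
Then Kofi's statement comes out true, contradicting Kofi being a knave.
So Ivan is a knight.
With that fixed, Leo's statement is false, so Leo is a knave.

Kofi: knave, Dana: knave, Ivan: knight, Leo: knave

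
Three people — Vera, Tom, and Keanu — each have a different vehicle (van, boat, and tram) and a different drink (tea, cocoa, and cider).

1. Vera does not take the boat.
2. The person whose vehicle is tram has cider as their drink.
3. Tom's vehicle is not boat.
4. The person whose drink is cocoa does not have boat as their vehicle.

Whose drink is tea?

Keanu

With clues 1–4, Tom and Vera are impossible for the one with drink tea.
That leaves Keanu.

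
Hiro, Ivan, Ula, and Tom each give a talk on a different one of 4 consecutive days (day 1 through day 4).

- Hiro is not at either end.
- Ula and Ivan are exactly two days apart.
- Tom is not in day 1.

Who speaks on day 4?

Tom

With clue 1, Hiro is ruled out for day 4.
With clues 1–3, Ivan and Ula are ruled out for day 4.
So day 4 is Tom.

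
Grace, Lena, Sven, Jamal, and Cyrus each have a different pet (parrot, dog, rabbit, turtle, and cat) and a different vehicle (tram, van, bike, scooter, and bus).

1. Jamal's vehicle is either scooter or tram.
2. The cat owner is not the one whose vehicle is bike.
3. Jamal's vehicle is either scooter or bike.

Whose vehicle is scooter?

Jamal

With clues 1–3, Cyrus, Grace, Lena, and Sven are impossible for the one with vehicle scooter.
That leaves Jamal.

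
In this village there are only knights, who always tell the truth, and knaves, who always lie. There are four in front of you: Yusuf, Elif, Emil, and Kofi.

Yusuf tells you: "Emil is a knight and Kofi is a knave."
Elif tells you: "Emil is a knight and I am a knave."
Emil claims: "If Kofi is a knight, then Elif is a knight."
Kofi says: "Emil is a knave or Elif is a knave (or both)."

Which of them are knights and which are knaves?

Consider Yusuf. Suppose Yusuf is a knight.
Then no assignment of the remaining roles makes every statement match its speaker's type — contradiction.
So Yusuf is a knave.
Consider Elif. Suppose Elif is a knight.
Then Elif's own statement would have to be true, but it can't be — contradiction.
So Elif is a knave.
With that fixed, Kofi's statement is true, so Kofi is a knight.
With that fixed, Emil's statement is false, so Emil is a knave.

Yusuf: knave, Elif: knave, Emil: knave, Kofi: knight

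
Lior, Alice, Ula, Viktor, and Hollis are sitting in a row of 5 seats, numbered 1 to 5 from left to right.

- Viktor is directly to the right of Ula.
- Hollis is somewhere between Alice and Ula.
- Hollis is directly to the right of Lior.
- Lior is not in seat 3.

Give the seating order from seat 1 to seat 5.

From clue 1: Ula is in {1,2,3,4}.
From clues 1–2: Hollis is in {2,3,4}.
From clues 1–3: Lior is in {2,3}.
From clues 1–4: Alice → seat 1, Lior → seat 2, Hollis → seat 3, Ula → seat 4, Viktor → seat 5.

Alice, Lior, Hollis, Ula, Viktor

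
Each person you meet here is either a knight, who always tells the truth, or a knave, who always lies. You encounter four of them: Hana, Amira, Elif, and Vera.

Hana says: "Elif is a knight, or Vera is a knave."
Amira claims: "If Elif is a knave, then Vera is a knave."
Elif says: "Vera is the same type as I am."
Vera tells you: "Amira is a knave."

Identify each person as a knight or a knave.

Consider Hana. Suppose Hana is a knight.
Then no assignment of the remaining roles makes every statement match its speaker's type — contradiction.
So Hana is a knave.
Consider Amira. Suppose Amira is a knight.
Then no assignment of the remaining roles makes every statement match its speaker's type — contradiction.
So Amira is a knave.
With that fixed, Vera's statement is true, so Vera is a knight.
Consider Elif. Suppose Elif is a knight.
Then Hana's statement comes out true, contradicting Hana being a knave.
So Elif is a knave.

Hana: knave, Amira: knave, Elif: knave, Vera: knight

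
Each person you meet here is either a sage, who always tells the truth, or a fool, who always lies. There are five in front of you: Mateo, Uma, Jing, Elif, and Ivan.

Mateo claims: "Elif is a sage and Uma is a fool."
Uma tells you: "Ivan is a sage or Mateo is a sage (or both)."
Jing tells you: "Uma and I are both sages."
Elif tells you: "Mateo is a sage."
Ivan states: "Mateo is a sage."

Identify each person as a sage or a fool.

Consider Mateo. Suppose Mateo is a sage.
Then no assignment of the remaining roles makes every statement match its speaker's type — contradiction.
So Mateo is a fool.
With that fixed, Elif's statement is false, so Elif is a fool.
With that fixed, Ivan's statement is false, so Ivan is a fool.
With that fixed, Uma's statement is false, so Uma is a fool.
With that fixed, Jing's statement is false, so Jing is a fool.

Mateo: fool, Uma: fool, Jing: fool, Elif: fool, Ivan: fool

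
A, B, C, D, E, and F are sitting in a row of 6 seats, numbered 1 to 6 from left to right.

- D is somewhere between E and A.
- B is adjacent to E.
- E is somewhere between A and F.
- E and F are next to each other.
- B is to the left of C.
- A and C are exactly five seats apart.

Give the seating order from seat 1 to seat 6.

A, D, B, E, F, C

From clue 1: D is in {2,3,4,5}.
From clues 1–3: A is in {1,2,5,6}.
From clues 1–4: B is in {3,4}.
From clues 1–5: B → seat 3.
From clues 1–6: A → seat 1, D → seat 2, E → seat 4, F → seat 5, C → seat 6.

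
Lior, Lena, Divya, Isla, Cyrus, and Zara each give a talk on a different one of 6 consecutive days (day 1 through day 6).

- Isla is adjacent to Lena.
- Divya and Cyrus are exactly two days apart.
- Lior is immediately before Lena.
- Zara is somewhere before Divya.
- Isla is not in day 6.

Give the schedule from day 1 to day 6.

From clues 1–3: Lior is in {1,4}.
From clues 1–5: Lior → day 1, Lena → day 2, Isla → day 3, Cyrus → day 4, Zara → day 5, Divya → day 6.

Lior, Lena, Isla, Cyrus, Zara, Divya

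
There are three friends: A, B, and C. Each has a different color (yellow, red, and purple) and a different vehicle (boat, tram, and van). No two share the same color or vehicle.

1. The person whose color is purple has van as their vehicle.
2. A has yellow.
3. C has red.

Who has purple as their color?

With clues 1–2, A is impossible for the one with color purple.
With clues 1–3, C is impossible for the one with color purple.
That leaves B.

B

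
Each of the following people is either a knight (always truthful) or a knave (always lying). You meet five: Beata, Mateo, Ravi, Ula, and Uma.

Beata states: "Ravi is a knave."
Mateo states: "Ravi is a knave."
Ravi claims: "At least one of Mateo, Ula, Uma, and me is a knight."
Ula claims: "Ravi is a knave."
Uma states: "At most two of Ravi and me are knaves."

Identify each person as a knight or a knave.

Regardless of anyone's role, Uma's statement is true, so Uma is a knight.
With that fixed, Ravi's statement is true, so Ravi is a knight.
With that fixed, Ula's statement is false, so Ula is a knave.
With that fixed, Beata's statement is false, so Beata is a knave.
With that fixed, Mateo's statement is false, so Mateo is a knave.

Beata: knave, Mateo: knave, Ravi: knight, Ula: knave, Uma: knight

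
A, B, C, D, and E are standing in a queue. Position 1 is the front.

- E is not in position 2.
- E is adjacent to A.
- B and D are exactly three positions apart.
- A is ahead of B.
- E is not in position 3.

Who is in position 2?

With clue 1, E is ruled out for position 2.
With clues 1–3, C is ruled out for position 2.
With clues 1–4, B is ruled out for position 2.
With clues 1–5, A is ruled out for position 2.
So position 2 is D.

D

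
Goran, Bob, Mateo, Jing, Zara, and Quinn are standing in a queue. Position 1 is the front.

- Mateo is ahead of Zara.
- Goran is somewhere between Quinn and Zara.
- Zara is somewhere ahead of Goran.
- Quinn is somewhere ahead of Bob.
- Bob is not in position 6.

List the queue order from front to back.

Mateo, Zara, Goran, Quinn, Bob, Jing

From clue 1: Mateo is in {1,2,3,4,5}.
From clues 1–2: Goran is in {2,3,4,5}.
From clues 1–3: Goran is in {3,4,5}.
From clues 1–4: Goran is in {3,4}.
From clues 1–5: Mateo → position 1, Zara → position 2, Goran → position 3, Quinn → position 4, Bob → position 5, Jing → position 6.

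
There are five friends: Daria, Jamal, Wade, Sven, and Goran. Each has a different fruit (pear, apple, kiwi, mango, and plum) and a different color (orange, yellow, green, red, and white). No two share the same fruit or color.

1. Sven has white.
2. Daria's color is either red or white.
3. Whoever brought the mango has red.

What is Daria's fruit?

With clues 1–3, apple, kiwi, pear, and plum are impossible for Daria's fruit.
That leaves mango.

mango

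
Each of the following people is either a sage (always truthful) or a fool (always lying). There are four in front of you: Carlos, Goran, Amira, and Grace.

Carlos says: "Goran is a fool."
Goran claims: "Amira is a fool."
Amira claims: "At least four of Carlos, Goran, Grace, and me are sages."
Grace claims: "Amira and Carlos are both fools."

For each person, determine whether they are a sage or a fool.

Carlos: fool, Goran: sage, Amira: fool, Grace: sage

Consider Carlos. Suppose Carlos is a sage.
Then no assignment of the remaining roles makes every statement match its speaker's type — contradiction.
So Carlos is a fool.
With that fixed, Amira's statement is false, so Amira is a fool.
With that fixed, Grace's statement is true, so Grace is a sage.
With that fixed, Goran's statement is true, so Goran is a sage.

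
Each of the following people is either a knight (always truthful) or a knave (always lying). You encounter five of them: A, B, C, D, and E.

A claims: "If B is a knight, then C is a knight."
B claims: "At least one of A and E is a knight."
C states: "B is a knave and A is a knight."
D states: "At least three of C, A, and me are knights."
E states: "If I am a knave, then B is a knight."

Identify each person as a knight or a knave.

Consider A. Suppose A is a knight.
Then no assignment of the remaining roles makes every statement match its speaker's type — contradiction.
So A is a knave.
With that fixed, C's statement is false, so C is a knave.
With that fixed, D's statement is false, so D is a knave.
Consider B. Suppose B is a knave.
Then A's statement comes out true, contradicting A being a knave.
So B is a knight.
With that fixed, E's statement is true, so E is a knight.

A: knave, B: knight, C: knave, D: knave, E: knight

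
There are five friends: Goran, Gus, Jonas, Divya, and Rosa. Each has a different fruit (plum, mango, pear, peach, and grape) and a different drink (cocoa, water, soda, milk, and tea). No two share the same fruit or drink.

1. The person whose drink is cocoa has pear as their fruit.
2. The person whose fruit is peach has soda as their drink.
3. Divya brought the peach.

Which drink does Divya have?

With clues 1–3, cocoa, milk, tea, and water are impossible for Divya's drink.
That leaves soda.

soda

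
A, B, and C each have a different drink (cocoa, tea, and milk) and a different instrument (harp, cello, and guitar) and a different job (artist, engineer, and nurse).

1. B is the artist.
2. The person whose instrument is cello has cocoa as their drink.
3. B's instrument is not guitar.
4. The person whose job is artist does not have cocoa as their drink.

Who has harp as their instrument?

B

With clues 1–4, A and C are impossible for the one with instrument harp.
That leaves B.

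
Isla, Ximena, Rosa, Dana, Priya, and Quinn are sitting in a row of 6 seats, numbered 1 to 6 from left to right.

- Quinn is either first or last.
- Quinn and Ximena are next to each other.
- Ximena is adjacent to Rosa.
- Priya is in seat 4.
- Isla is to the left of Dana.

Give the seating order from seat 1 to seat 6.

From clue 1: Quinn is in {1,6}.
From clues 1–2: Ximena is in {2,5}.
From clues 1–4: Quinn → seat 1, Ximena → seat 2, Rosa → seat 3, Priya → seat 4.
From clues 1–5: Isla → seat 5, Dana → seat 6.

Quinn, Ximena, Rosa, Priya, Isla, Dana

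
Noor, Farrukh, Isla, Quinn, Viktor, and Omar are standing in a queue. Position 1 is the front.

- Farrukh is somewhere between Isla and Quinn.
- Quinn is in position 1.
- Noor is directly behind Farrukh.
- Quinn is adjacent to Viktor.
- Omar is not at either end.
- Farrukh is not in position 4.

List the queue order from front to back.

From clue 1: Farrukh is in {2,3,4,5}.
From clues 1–2: Quinn → position 1.
From clues 1–3: Noor is in {3,4,5}.
From clues 1–4: Viktor → position 2.
From clues 1–5: Isla → position 6.
From clues 1–6: Farrukh → position 3, Noor → position 4, Omar → position 5.

Quinn, Viktor, Farrukh, Noor, Omar, Isla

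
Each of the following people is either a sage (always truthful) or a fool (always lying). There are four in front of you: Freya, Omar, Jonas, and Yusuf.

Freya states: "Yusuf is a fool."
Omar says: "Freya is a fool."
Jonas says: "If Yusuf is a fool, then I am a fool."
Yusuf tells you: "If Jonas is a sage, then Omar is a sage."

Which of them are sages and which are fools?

Freya: fool, Omar: sage, Jonas: sage, Yusuf: sage

Consider Freya. Suppose Freya is a sage.
Then no assignment of the remaining roles makes every statement match its speaker's type — contradiction.
So Freya is a fool.
With that fixed, Omar's statement is true, so Omar is a sage.
With that fixed, Yusuf's statement is true, so Yusuf is a sage.
With that fixed, Jonas's statement is true, so Jonas is a sage.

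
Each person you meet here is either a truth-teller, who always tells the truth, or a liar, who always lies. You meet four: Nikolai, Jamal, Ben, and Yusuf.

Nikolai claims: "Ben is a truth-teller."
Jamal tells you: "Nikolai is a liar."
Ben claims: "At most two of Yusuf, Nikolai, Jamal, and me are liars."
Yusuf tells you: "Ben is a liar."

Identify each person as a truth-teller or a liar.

Nikolai: truth-teller, Jamal: liar, Ben: truth-teller, Yusuf: liar

Consider Nikolai. Suppose Nikolai is a liar.
Then no assignment of the remaining roles makes every statement match its speaker's type — contradiction.
So Nikolai is a truth-teller.
With that fixed, Jamal's statement is false, so Jamal is a liar.
Consider Ben. Suppose Ben is a liar.
Then Nikolai's statement comes out false, contradicting Nikolai being a truth-teller.
So Ben is a truth-teller.
With that fixed, Yusuf's statement is false, so Yusuf is a liar.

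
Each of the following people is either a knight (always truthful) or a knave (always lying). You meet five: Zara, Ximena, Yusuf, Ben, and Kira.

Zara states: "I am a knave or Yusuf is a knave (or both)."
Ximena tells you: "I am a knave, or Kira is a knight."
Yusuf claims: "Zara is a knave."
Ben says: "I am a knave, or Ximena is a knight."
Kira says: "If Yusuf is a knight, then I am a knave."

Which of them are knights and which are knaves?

Zara: knight, Ximena: knight, Yusuf: knave, Ben: knight, Kira: knight

Consider Zara. Suppose Zara is a knave.
Then Zara's own statement would have to be false, but it can't be — contradiction.
So Zara is a knight.
With that fixed, Yusuf's statement is false, so Yusuf is a knave.
With that fixed, Kira's statement is true, so Kira is a knight.
With that fixed, Ximena's statement is true, so Ximena is a knight.
With that fixed, Ben's statement is true, so Ben is a knight.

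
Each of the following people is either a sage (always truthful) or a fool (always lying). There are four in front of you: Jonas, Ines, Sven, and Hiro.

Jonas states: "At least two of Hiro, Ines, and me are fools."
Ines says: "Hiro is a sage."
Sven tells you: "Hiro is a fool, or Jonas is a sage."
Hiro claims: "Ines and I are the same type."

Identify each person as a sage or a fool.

Jonas: fool, Ines: sage, Sven: fool, Hiro: sage

Consider Jonas. Suppose Jonas is a sage.
Then no assignment of the remaining roles makes every statement match its speaker's type — contradiction.
So Jonas is a fool.
Consider Ines. Suppose Ines is a fool.
Then Jonas's statement comes out true, contradicting Jonas being a fool.
So Ines is a sage.
Consider Sven. Suppose Sven is a sage.
Then no assignment of the remaining roles makes every statement match its speaker's type — contradiction.
So Sven is a fool.
Consider Hiro. Suppose Hiro is a fool.
Then Jonas's statement comes out true, contradicting Jonas being a fool.
So Hiro is a sage.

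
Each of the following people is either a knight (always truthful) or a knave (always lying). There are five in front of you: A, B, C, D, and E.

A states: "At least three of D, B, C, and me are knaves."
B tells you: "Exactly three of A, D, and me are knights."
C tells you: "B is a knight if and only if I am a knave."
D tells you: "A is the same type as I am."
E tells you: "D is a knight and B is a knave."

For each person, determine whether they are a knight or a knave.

Consider A. Suppose A is a knave.
Then whichever role D has, D's statement has the wrong truth value — contradiction.
So A is a knight.
Consider B. Suppose B is a knight.
Then A's statement comes out false, contradicting A being a knight.
So B is a knave.
Consider C. Suppose C is a knight.
Then A's statement comes out false, contradicting A being a knight.
So C is a knave.
Consider D. Suppose D is a knight.
Then A's statement comes out false, contradicting A being a knight.
So D is a knave.
With that fixed, E's statement is false, so E is a knave.

A: knight, B: knave, C: knave, D: knave, E: knave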